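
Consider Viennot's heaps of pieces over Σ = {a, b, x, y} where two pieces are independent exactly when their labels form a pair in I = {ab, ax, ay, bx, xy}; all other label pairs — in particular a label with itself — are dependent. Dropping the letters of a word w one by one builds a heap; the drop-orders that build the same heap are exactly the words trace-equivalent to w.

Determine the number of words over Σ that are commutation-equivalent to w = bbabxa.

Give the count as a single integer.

#0=b has no predecessor
#1=b depends on [0:b]
#2=a has no predecessor
#3=b depends on [1:b]
#4=x has no predecessor
#5=a depends on [2:a]
sources: [0:b, 2:a, 4:x]
N(rest) = Σ N(rest − s) over sources s of rest; N(one piece) = 1:
  size 1 → [3]=1  [4]=1  [5]=1
  size 2 → [1,3]=1  [2,5]=1  [3,4]=2  [3,5]=2  [4,5]=2
  size 3 → [0,1,3]=1  [1,3,4]=3  [1,3,5]=3  [2,3,5]=3  [2,4,5]=3  [3,4,5]=6
  size 4 → [0,1,3,4]=4  [0,1,3,5]=4  [1,2,3,5]=6  [1,3,4,5]=12  [2,3,4,5]=12
  first=0(b) contributes 30
  first=2(a) contributes 20
  first=4(x) contributes 10
|[w]| = 60

60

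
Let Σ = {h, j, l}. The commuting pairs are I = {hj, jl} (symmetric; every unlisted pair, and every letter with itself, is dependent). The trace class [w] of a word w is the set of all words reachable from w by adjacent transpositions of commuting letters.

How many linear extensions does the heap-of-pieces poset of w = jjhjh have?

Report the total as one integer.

drop 0:j onto floor
drop 1:j onto {0:j}
drop 2:h onto floor
drop 3:j onto {1:j}
drop 4:h onto {2:h}
ground layer = {0:j, 2:h}
drop-orders for the pieces not yet dropped (sum over which currently-grounded one goes next):
  1 to go: {3} 1  {4} 1
  2 to go: {1,3} 1  {2,4} 1  {3,4} 2
  3 to go: {0,1,3} 1  {1,3,4} 3  {2,3,4} 3
  if 0:j drops first: 6 orders
  if 2:h drops first: 4 orders
heap linearizations: 10

10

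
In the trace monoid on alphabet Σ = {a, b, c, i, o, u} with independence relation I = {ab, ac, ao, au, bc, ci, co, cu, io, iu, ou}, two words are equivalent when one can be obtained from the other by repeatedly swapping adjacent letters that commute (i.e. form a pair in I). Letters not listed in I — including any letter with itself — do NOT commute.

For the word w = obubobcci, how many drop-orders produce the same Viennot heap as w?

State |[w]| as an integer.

36

#0=o has no predecessor
#1=b depends on [0:o]
#2=u depends on [1:b]
#3=b depends on [2:u]
#4=o depends on [3:b]
#5=b depends on [4:o]
#6=c has no predecessor
#7=c depends on [6:c]
#8=i depends on [5:b]
sources: [0:o, 6:c]
N(rest) = Σ N(rest − s) over sources s of rest; N(one piece) = 1:
  size 1 → [7]=1  [8]=1
  size 2 → [5,8]=1  [6,7]=1  [7,8]=2
  size 3 → [4,5,8]=1  [5,7,8]=3  [6,7,8]=3
  size 4 → [3,4,5,8]=1  [4,5,7,8]=4  [5,6,7,8]=6
  size 5 → [2,3,4,5,8]=1  [3,4,5,7,8]=5  [4,5,6,7,8]=10
  size 6 → [1,2,3,4,5,8]=1  [2,3,4,5,7,8]=6  [3,4,5,6,7,8]=15
  size 7 → [0,1,2,3,4,5,8]=1  [1,2,3,4,5,7,8]=7  [2,3,4,5,6,7,8]=21
  first=0(o) contributes 28
  first=6(c) contributes 8
|[w]| = 36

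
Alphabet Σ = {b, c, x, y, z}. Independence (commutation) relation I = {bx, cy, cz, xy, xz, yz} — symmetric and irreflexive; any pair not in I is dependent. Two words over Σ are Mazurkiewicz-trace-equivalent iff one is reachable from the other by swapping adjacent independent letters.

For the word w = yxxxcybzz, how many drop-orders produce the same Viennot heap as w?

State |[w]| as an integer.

#0=y has no predecessor
#1=x has no predecessor
#2=x depends on [1:x]
#3=x depends on [2:x]
#4=c depends on [3:x]
#5=y depends on [0:y]
#6=b depends on [4:c, 5:y]
#7=z depends on [6:b]
#8=z depends on [7:z]
sources: [0:y, 1:x]
N(rest) = Σ N(rest − s) over sources s of rest; N(one piece) = 1:
  size 1 → [8]=1
  size 2 → [7,8]=1
  size 3 → [6,7,8]=1
  size 4 → [4,6,7,8]=1  [5,6,7,8]=1
  size 5 → [0,5,6,7,8]=1  [3,4,6,7,8]=1  [4,5,6,7,8]=2
  size 6 → [0,4,5,6,7,8]=3  [2,3,4,6,7,8]=1  [3,4,5,6,7,8]=3
  size 7 → [0,3,4,5,6,7,8]=6  [1,2,3,4,6,7,8]=1  [2,3,4,5,6,7,8]=4
  first=0(y) contributes 5
  first=1(x) contributes 10
|[w]| = 15

15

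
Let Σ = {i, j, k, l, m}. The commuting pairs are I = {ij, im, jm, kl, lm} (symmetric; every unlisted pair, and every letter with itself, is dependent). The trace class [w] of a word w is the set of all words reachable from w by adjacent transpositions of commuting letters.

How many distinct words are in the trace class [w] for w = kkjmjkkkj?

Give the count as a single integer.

0(k) covers ∅
1(k) covers 0:k
2(j) covers 1:k
3(m) covers 1:k
4(j) covers 2:j
5(k) covers 3:m, 4:j
6(k) covers 5:k
7(k) covers 6:k
8(j) covers 7:k
floor of heap: 0:k
completions by unplaced set U, small U first (add the entries for U minus each lowest piece of U):
  |U|=1: {8}:1
  |U|=2: {7,8}:1
  |U|=3: {6,7,8}:1
  |U|=4: {5,6,7,8}:1
  |U|=5: {3,5,6,7,8}:1  {4,5,6,7,8}:1
  |U|=6: {2,4,5,6,7,8}:1  {3,4,5,6,7,8}:2
  |U|=7: {2,3,4,5,6,7,8}:3
  start at 0(k): 3

3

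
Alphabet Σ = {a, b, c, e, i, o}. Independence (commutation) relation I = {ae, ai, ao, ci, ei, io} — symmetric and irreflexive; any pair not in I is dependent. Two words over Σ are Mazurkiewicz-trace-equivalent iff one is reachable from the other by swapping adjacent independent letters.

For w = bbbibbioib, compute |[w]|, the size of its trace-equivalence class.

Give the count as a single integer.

3

drop 0:b onto floor
drop 1:b onto {0:b}
drop 2:b onto {1:b}
drop 3:i onto {2:b}
drop 4:b onto {3:i}
drop 5:b onto {4:b}
drop 6:i onto {5:b}
drop 7:o onto {5:b}
drop 8:i onto {6:i}
drop 9:b onto {7:o, 8:i}
ground layer = {0:b}
drop-orders for the pieces not yet dropped (sum over which currently-grounded one goes next):
  1 to go: {9} 1
  2 to go: {7,9} 1  {8,9} 1
  3 to go: {6,8,9} 1  {7,8,9} 2
  4 to go: {6,7,8,9} 3
  5 to go: {5,6,7,8,9} 3
  6 to go: {4,5,6,7,8,9} 3
  7 to go: {3,4,5,6,7,8,9} 3
  8 to go: {2,3,4,5,6,7,8,9} 3
  if 0:b drops first: 3 orders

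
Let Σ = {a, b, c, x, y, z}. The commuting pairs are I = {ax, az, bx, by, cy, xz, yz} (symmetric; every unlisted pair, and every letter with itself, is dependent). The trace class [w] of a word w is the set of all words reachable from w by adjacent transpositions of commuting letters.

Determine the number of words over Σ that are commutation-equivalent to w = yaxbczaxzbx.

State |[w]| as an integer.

drop 0:y onto floor
drop 1:a onto {0:y}
drop 2:x onto {0:y}
drop 3:b onto {1:a}
drop 4:c onto {2:x, 3:b}
drop 5:z onto {4:c}
drop 6:a onto {4:c}
drop 7:x onto {4:c}
drop 8:z onto {5:z}
drop 9:b onto {6:a, 8:z}
drop 10:x onto {7:x}
ground layer = {0:y}
drop-orders for the pieces not yet dropped (sum over which currently-grounded one goes next):
  1 to go: {9} 1  {10} 1
  2 to go: {6,9} 1  {7,10} 1  {8,9} 1  {9,10} 2
  3 to go: {5,8,9} 1  {6,8,9} 2  {6,9,10} 3  {7,9,10} 3  {8,9,10} 3
  4 to go: {5,6,8,9} 3  {5,8,9,10} 4  {6,7,9,10} 6  {6,8,9,10} 8  {7,8,9,10} 6
  5 to go: {5,6,8,9,10} 15  {5,7,8,9,10} 10  {6,7,8,9,10} 20
  6 to go: {5,6,7,8,9,10} 45
  7 to go: {4,5,6,7,8,9,10} 45
  8 to go: {2,4,5,6,7,8,9,10} 45  {3,4,5,6,7,8,9,10} 45
  9 to go: {1,3,4,5,6,7,8,9,10} 45  {2,3,4,5,6,7,8,9,10} 90
  if 0:y drops first: 135 orders

135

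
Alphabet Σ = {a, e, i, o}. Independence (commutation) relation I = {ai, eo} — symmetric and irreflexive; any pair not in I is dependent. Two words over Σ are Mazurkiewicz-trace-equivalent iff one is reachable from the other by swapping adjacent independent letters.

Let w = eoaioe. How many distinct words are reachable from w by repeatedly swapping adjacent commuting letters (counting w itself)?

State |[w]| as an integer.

piece 0:e — minimal
piece 1:o — minimal
piece 2:a rests on {0:e, 1:o}
piece 3:i rests on {0:e, 1:o}
piece 4:o rests on {2:a, 3:i}
piece 5:e rests on {2:a, 3:i}
minimal pieces: {0:e, 1:o}
ways to finish when only these pieces remain (= sum over removing one remaining piece with nothing left below it):
  1 left: {4}→1  {5}→1
  2 left: {4,5}→2
  3 left: {2,4,5}→2  {3,4,5}→2
  4 left: {2,3,4,5}→4
  placing 0:e first → 4 extensions
  placing 1:o first → 4 extensions
total linear extensions = 8

8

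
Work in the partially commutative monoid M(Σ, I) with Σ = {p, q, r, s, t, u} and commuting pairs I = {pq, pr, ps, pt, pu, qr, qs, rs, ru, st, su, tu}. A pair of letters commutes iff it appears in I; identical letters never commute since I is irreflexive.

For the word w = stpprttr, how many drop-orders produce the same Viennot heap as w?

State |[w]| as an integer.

168

drop 0:s onto floor
drop 1:t onto floor
drop 2:p onto floor
drop 3:p onto {2:p}
drop 4:r onto {1:t}
drop 5:t onto {4:r}
drop 6:t onto {5:t}
drop 7:r onto {6:t}
ground layer = {0:s, 1:t, 2:p}
drop-orders for the pieces not yet dropped (sum over which currently-grounded one goes next):
  1 to go: {0} 1  {3} 1  {7} 1
  2 to go: {0,3} 2  {0,7} 2  {2,3} 1  {3,7} 2  {6,7} 1
  3 to go: {0,2,3} 3  {0,3,7} 6  {0,6,7} 3  {2,3,7} 3  {3,6,7} 3  {5,6,7} 1
  4 to go: {0,2,3,7} 12  {0,3,6,7} 12  {0,5,6,7} 4  {2,3,6,7} 6  {3,5,6,7} 4  {4,5,6,7} 1
  5 to go: {0,2,3,6,7} 30  {0,3,5,6,7} 20  {0,4,5,6,7} 5  {1,4,5,6,7} 1  {2,3,5,6,7} 10  {3,4,5,6,7} 5
  6 to go: {0,1,4,5,6,7} 6  {0,2,3,5,6,7} 60  {0,3,4,5,6,7} 30  {1,3,4,5,6,7} 6  {2,3,4,5,6,7} 15
  if 0:s drops first: 21 orders
  if 1:t drops first: 105 orders
  if 2:p drops first: 42 orders
heap linearizations: 168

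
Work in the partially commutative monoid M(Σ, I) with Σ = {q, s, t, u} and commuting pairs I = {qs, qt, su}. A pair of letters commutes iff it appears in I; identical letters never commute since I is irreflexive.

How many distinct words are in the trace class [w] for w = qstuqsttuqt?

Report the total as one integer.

48

#0=q has no predecessor
#1=s has no predecessor
#2=t depends on [1:s]
#3=u depends on [0:q, 2:t]
#4=q depends on [3:u]
#5=s depends on [2:t]
#6=t depends on [3:u, 5:s]
#7=t depends on [6:t]
#8=u depends on [4:q, 7:t]
#9=q depends on [8:u]
#10=t depends on [8:u]
sources: [0:q, 1:s]
N(rest) = Σ N(rest − s) over sources s of rest; N(one piece) = 1:
  size 1 → [9]=1  [10]=1
  size 2 → [9,10]=2
  size 3 → [8,9,10]=2
  size 4 → [4,8,9,10]=2  [7,8,9,10]=2
  size 5 → [4,7,8,9,10]=4  [6,7,8,9,10]=2
  size 6 → [4,6,7,8,9,10]=6  [5,6,7,8,9,10]=2
  size 7 → [3,4,6,7,8,9,10]=6  [4,5,6,7,8,9,10]=8
  size 8 → [0,3,4,6,7,8,9,10]=6  [3,4,5,6,7,8,9,10]=14
  size 9 → [0,3,4,5,6,7,8,9,10]=20  [2,3,4,5,6,7,8,9,10]=14
  first=0(q) contributes 14
  first=1(s) contributes 34
|[w]| = 48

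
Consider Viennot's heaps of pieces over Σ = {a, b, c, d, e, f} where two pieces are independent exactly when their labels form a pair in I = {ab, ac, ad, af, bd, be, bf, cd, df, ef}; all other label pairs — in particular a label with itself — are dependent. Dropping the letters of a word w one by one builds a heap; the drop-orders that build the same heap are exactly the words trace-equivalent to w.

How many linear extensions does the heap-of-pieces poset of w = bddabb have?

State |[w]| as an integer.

0(b) covers ∅
1(d) covers ∅
2(d) covers 1:d
3(a) covers ∅
4(b) covers 0:b
5(b) covers 4:b
floor of heap: 0:b, 1:d, 3:a
completions by unplaced set U, small U first (add the entries for U minus each lowest piece of U):
  |U|=1: {2}:1  {3}:1  {5}:1
  |U|=2: {1,2}:1  {2,3}:2  {2,5}:2  {3,5}:2  {4,5}:1
  |U|=3: {0,4,5}:1  {1,2,3}:3  {1,2,5}:3  {2,3,5}:6  {2,4,5}:3  {3,4,5}:3
  |U|=4: {0,2,4,5}:4  {0,3,4,5}:4  {1,2,3,5}:12  {1,2,4,5}:6  {2,3,4,5}:12
  start at 0(b): 30
  start at 1(d): 20
  start at 3(a): 10
sum over floor = 60

60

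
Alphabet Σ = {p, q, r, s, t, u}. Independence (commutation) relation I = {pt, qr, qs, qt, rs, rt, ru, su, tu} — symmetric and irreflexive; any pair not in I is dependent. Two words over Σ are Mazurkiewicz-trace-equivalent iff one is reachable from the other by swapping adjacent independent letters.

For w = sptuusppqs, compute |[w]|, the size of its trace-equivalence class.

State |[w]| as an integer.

18

0(s) covers ∅
1(p) covers 0:s
2(t) covers 0:s
3(u) covers 1:p
4(u) covers 3:u
5(s) covers 1:p, 2:t
6(p) covers 4:u, 5:s
7(p) covers 6:p
8(q) covers 7:p
9(s) covers 7:p
floor of heap: 0:s
completions by unplaced set U, small U first (add the entries for U minus each lowest piece of U):
  |U|=1: {8}:1  {9}:1
  |U|=2: {8,9}:2
  |U|=3: {7,8,9}:2
  |U|=4: {6,7,8,9}:2
  |U|=5: {4,6,7,8,9}:2  {5,6,7,8,9}:2
  |U|=6: {2,5,6,7,8,9}:2  {3,4,6,7,8,9}:2  {4,5,6,7,8,9}:4
  |U|=7: {2,4,5,6,7,8,9}:6  {3,4,5,6,7,8,9}:6
  |U|=8: {1,3,4,5,6,7,8,9}:6  {2,3,4,5,6,7,8,9}:12
  start at 0(s): 18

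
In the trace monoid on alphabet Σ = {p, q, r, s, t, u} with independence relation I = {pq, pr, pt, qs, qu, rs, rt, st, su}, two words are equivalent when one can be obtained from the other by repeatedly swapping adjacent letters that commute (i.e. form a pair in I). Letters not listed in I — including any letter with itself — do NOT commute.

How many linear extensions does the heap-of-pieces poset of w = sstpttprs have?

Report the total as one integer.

#0=s has no predecessor
#1=s depends on [0:s]
#2=t has no predecessor
#3=p depends on [1:s]
#4=t depends on [2:t]
#5=t depends on [4:t]
#6=p depends on [3:p]
#7=r has no predecessor
#8=s depends on [6:p]
sources: [0:s, 2:t, 7:r]
N(rest) = Σ N(rest − s) over sources s of rest; N(one piece) = 1:
  size 1 → [5]=1  [7]=1  [8]=1
  size 2 → [4,5]=1  [5,7]=2  [5,8]=2  [6,8]=1  [7,8]=2
  size 3 → [2,4,5]=1  [3,6,8]=1  [4,5,7]=3  [4,5,8]=3  [5,6,8]=3  [5,7,8]=6  [6,7,8]=3
  size 4 → [1,3,6,8]=1  [2,4,5,7]=4  [2,4,5,8]=4  [3,5,6,8]=4  [3,6,7,8]=4  [4,5,6,8]=6  [4,5,7,8]=12  [5,6,7,8]=12
  size 5 → [0,1,3,6,8]=1  [1,3,5,6,8]=5  [1,3,6,7,8]=5  [2,4,5,6,8]=10  [2,4,5,7,8]=20  [3,4,5,6,8]=10  [3,5,6,7,8]=20  [4,5,6,7,8]=30
  size 6 → [0,1,3,5,6,8]=6  [0,1,3,6,7,8]=6  [1,3,4,5,6,8]=15  [1,3,5,6,7,8]=30  [2,3,4,5,6,8]=20  [2,4,5,6,7,8]=60  [3,4,5,6,7,8]=60
  size 7 → [0,1,3,4,5,6,8]=21  [0,1,3,5,6,7,8]=42  [1,2,3,4,5,6,8]=35  [1,3,4,5,6,7,8]=105  [2,3,4,5,6,7,8]=140
  first=0(s) contributes 280
  first=2(t) contributes 168
  first=7(r) contributes 56
|[w]| = 504

504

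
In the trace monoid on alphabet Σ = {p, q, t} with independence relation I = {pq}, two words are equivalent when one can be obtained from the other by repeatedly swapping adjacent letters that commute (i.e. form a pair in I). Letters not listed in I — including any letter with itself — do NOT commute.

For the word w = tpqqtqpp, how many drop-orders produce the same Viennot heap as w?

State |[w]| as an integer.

9

0(t) covers ∅
1(p) covers 0:t
2(q) covers 0:t
3(q) covers 2:q
4(t) covers 1:p, 3:q
5(q) covers 4:t
6(p) covers 4:t
7(p) covers 6:p
floor of heap: 0:t
completions by unplaced set U, small U first (add the entries for U minus each lowest piece of U):
  |U|=1: {5}:1  {7}:1
  |U|=2: {5,7}:2  {6,7}:1
  |U|=3: {5,6,7}:3
  |U|=4: {4,5,6,7}:3
  |U|=5: {1,4,5,6,7}:3  {3,4,5,6,7}:3
  |U|=6: {1,3,4,5,6,7}:6  {2,3,4,5,6,7}:3
  start at 0(t): 9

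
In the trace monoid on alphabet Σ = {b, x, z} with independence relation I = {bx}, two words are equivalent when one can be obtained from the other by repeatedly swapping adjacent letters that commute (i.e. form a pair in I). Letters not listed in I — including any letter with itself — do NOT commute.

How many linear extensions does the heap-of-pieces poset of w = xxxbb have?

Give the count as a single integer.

10

0(x) covers ∅
1(x) covers 0:x
2(x) covers 1:x
3(b) covers ∅
4(b) covers 3:b
floor of heap: 0:x, 3:b
completions by unplaced set U, small U first (add the entries for U minus each lowest piece of U):
  |U|=1: {2}:1  {4}:1
  |U|=2: {1,2}:1  {2,4}:2  {3,4}:1
  |U|=3: {0,1,2}:1  {1,2,4}:3  {2,3,4}:3
  start at 0(x): 6
  start at 3(b): 4
sum over floor = 10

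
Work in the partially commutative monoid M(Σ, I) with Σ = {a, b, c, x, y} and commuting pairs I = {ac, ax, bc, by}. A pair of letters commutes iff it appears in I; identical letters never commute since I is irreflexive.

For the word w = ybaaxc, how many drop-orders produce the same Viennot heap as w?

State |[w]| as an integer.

piece 0:y — minimal
piece 1:b — minimal
piece 2:a rests on {0:y, 1:b}
piece 3:a rests on {2:a}
piece 4:x rests on {0:y, 1:b}
piece 5:c rests on {4:x}
minimal pieces: {0:y, 1:b}
ways to finish when only these pieces remain (= sum over removing one remaining piece with nothing left below it):
  1 left: {3}→1  {5}→1
  2 left: {2,3}→1  {3,5}→2  {4,5}→1
  3 left: {2,3,5}→3  {3,4,5}→3
  4 left: {2,3,4,5}→6
  placing 0:y first → 6 extensions
  placing 1:b first → 6 extensions
total linear extensions = 12

12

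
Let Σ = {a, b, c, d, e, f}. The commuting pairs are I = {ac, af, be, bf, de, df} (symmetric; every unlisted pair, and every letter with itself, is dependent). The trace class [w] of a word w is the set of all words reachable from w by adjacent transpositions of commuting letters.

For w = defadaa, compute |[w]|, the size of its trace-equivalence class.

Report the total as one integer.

0(d) covers ∅
1(e) covers ∅
2(f) covers 1:e
3(a) covers 0:d, 1:e
4(d) covers 3:a
5(a) covers 4:d
6(a) covers 5:a
floor of heap: 0:d, 1:e
completions by unplaced set U, small U first (add the entries for U minus each lowest piece of U):
  |U|=1: {2}:1  {6}:1
  |U|=2: {2,6}:2  {5,6}:1
  |U|=3: {2,5,6}:3  {4,5,6}:1
  |U|=4: {2,4,5,6}:4  {3,4,5,6}:1
  |U|=5: {0,3,4,5,6}:1  {2,3,4,5,6}:5
  start at 0(d): 5
  start at 1(e): 6
sum over floor = 11

11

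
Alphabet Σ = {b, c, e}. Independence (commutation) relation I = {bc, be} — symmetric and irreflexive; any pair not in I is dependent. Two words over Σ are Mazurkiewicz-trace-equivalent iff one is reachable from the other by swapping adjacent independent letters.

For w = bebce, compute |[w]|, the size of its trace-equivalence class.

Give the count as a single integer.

10

piece 0:b — minimal
piece 1:e — minimal
piece 2:b rests on {0:b}
piece 3:c rests on {1:e}
piece 4:e rests on {3:c}
minimal pieces: {0:b, 1:e}
ways to finish when only these pieces remain (= sum over removing one remaining piece with nothing left below it):
  1 left: {2}→1  {4}→1
  2 left: {0,2}→1  {2,4}→2  {3,4}→1
  3 left: {0,2,4}→3  {1,3,4}→1  {2,3,4}→3
  placing 0:b first → 4 extensions
  placing 1:e first → 6 extensions
total linear extensions = 10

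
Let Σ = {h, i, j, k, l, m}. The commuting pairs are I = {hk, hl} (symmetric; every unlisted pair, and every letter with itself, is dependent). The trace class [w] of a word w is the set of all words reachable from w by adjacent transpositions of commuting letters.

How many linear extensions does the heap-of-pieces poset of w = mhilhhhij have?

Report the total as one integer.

4

0(m) covers ∅
1(h) covers 0:m
2(i) covers 1:h
3(l) covers 2:i
4(h) covers 2:i
5(h) covers 4:h
6(h) covers 5:h
7(i) covers 3:l, 6:h
8(j) covers 7:i
floor of heap: 0:m
completions by unplaced set U, small U first (add the entries for U minus each lowest piece of U):
  |U|=1: {8}:1
  |U|=2: {7,8}:1
  |U|=3: {3,7,8}:1  {6,7,8}:1
  |U|=4: {3,6,7,8}:2  {5,6,7,8}:1
  |U|=5: {3,5,6,7,8}:3  {4,5,6,7,8}:1
  |U|=6: {3,4,5,6,7,8}:4
  |U|=7: {2,3,4,5,6,7,8}:4
  start at 0(m): 4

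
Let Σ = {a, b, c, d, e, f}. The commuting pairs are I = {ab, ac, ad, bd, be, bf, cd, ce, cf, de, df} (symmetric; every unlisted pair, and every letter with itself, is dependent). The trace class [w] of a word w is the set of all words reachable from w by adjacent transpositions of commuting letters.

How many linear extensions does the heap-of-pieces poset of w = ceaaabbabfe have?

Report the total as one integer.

0(c) covers ∅
1(e) covers ∅
2(a) covers 1:e
3(a) covers 2:a
4(a) covers 3:a
5(b) covers 0:c
6(b) covers 5:b
7(a) covers 4:a
8(b) covers 6:b
9(f) covers 7:a
10(e) covers 9:f
floor of heap: 0:c, 1:e
completions by unplaced set U, small U first (add the entries for U minus each lowest piece of U):
  |U|=1: {8}:1  {10}:1
  |U|=2: {6,8}:1  {8,10}:2  {9,10}:1
  |U|=3: {5,6,8}:1  {6,8,10}:3  {7,9,10}:1  {8,9,10}:3
  |U|=4: {0,5,6,8}:1  {4,7,9,10}:1  {5,6,8,10}:4  {6,8,9,10}:6  {7,8,9,10}:4
  |U|=5: {0,5,6,8,10}:5  {3,4,7,9,10}:1  {4,7,8,9,10}:5  {5,6,8,9,10}:10  {6,7,8,9,10}:10
  |U|=6: {0,5,6,8,9,10}:15  {2,3,4,7,9,10}:1  {3,4,7,8,9,10}:6  {4,6,7,8,9,10}:15  {5,6,7,8,9,10}:20
  |U|=7: {0,5,6,7,8,9,10}:35  {1,2,3,4,7,9,10}:1  {2,3,4,7,8,9,10}:7  {3,4,6,7,8,9,10}:21  {4,5,6,7,8,9,10}:35
  |U|=8: {0,4,5,6,7,8,9,10}:70  {1,2,3,4,7,8,9,10}:8  {2,3,4,6,7,8,9,10}:28  {3,4,5,6,7,8,9,10}:56
  |U|=9: {0,3,4,5,6,7,8,9,10}:126  {1,2,3,4,6,7,8,9,10}:36  {2,3,4,5,6,7,8,9,10}:84
  start at 0(c): 120
  start at 1(e): 210
sum over floor = 330

330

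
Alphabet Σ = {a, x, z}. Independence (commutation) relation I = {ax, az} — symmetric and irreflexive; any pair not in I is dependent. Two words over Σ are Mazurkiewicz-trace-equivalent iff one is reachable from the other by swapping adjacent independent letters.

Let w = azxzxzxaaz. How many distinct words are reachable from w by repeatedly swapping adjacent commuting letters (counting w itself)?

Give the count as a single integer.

120

#0=a has no predecessor
#1=z has no predecessor
#2=x depends on [1:z]
#3=z depends on [2:x]
#4=x depends on [3:z]
#5=z depends on [4:x]
#6=x depends on [5:z]
#7=a depends on [0:a]
#8=a depends on [7:a]
#9=z depends on [6:x]
sources: [0:a, 1:z]
N(rest) = Σ N(rest − s) over sources s of rest; N(one piece) = 1:
  size 1 → [8]=1  [9]=1
  size 2 → [6,9]=1  [7,8]=1  [8,9]=2
  size 3 → [0,7,8]=1  [5,6,9]=1  [6,8,9]=3  [7,8,9]=3
  size 4 → [0,7,8,9]=4  [4,5,6,9]=1  [5,6,8,9]=4  [6,7,8,9]=6
  size 5 → [0,6,7,8,9]=10  [3,4,5,6,9]=1  [4,5,6,8,9]=5  [5,6,7,8,9]=10
  size 6 → [0,5,6,7,8,9]=20  [2,3,4,5,6,9]=1  [3,4,5,6,8,9]=6  [4,5,6,7,8,9]=15
  size 7 → [0,4,5,6,7,8,9]=35  [1,2,3,4,5,6,9]=1  [2,3,4,5,6,8,9]=7  [3,4,5,6,7,8,9]=21
  size 8 → [0,3,4,5,6,7,8,9]=56  [1,2,3,4,5,6,8,9]=8  [2,3,4,5,6,7,8,9]=28
  first=0(a) contributes 36
  first=1(z) contributes 84
|[w]| = 120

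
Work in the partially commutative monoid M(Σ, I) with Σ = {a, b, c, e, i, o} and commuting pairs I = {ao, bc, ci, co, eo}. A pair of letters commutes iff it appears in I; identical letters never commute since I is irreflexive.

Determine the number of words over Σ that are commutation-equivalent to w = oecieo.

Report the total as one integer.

0(o) covers ∅
1(e) covers ∅
2(c) covers 1:e
3(i) covers 0:o, 1:e
4(e) covers 2:c, 3:i
5(o) covers 3:i
floor of heap: 0:o, 1:e
completions by unplaced set U, small U first (add the entries for U minus each lowest piece of U):
  |U|=1: {4}:1  {5}:1
  |U|=2: {2,4}:1  {4,5}:2
  |U|=3: {2,4,5}:3  {3,4,5}:2
  |U|=4: {0,3,4,5}:2  {2,3,4,5}:5
  start at 0(o): 5
  start at 1(e): 7
sum over floor = 12

12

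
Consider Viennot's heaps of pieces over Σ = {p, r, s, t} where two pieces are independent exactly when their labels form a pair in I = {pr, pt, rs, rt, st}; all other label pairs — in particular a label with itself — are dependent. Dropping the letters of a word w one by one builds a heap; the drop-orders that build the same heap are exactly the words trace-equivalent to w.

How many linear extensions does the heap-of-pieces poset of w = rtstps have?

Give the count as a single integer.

piece 0:r — minimal
piece 1:t — minimal
piece 2:s — minimal
piece 3:t rests on {1:t}
piece 4:p rests on {2:s}
piece 5:s rests on {4:p}
minimal pieces: {0:r, 1:t, 2:s}
ways to finish when only these pieces remain (= sum over removing one remaining piece with nothing left below it):
  1 left: {0}→1  {3}→1  {5}→1
  2 left: {0,3}→2  {0,5}→2  {1,3}→1  {3,5}→2  {4,5}→1
  3 left: {0,1,3}→3  {0,3,5}→6  {0,4,5}→3  {1,3,5}→3  {2,4,5}→1  {3,4,5}→3
  4 left: {0,1,3,5}→12  {0,2,4,5}→4  {0,3,4,5}→12  {1,3,4,5}→6  {2,3,4,5}→4
  placing 0:r first → 10 extensions
  placing 1:t first → 20 extensions
  placing 2:s first → 30 extensions
total linear extensions = 60

60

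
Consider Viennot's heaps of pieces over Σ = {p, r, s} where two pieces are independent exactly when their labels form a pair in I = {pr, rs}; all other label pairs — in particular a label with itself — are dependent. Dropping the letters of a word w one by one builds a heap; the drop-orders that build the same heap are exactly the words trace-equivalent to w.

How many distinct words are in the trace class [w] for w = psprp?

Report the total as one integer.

5

#0=p has no predecessor
#1=s depends on [0:p]
#2=p depends on [1:s]
#3=r has no predecessor
#4=p depends on [2:p]
sources: [0:p, 3:r]
N(rest) = Σ N(rest − s) over sources s of rest; N(one piece) = 1:
  size 1 → [3]=1  [4]=1
  size 2 → [2,4]=1  [3,4]=2
  size 3 → [1,2,4]=1  [2,3,4]=3
  first=0(p) contributes 4
  first=3(r) contributes 1
|[w]| = 5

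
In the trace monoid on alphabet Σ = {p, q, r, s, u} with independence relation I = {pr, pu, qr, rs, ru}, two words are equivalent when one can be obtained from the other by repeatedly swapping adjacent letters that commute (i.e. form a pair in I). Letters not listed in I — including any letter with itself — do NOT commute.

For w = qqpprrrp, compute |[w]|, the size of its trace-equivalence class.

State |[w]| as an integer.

56

0(q) covers ∅
1(q) covers 0:q
2(p) covers 1:q
3(p) covers 2:p
4(r) covers ∅
5(r) covers 4:r
6(r) covers 5:r
7(p) covers 3:p
floor of heap: 0:q, 4:r
completions by unplaced set U, small U first (add the entries for U minus each lowest piece of U):
  |U|=1: {6}:1  {7}:1
  |U|=2: {3,7}:1  {5,6}:1  {6,7}:2
  |U|=3: {2,3,7}:1  {3,6,7}:3  {4,5,6}:1  {5,6,7}:3
  |U|=4: {1,2,3,7}:1  {2,3,6,7}:4  {3,5,6,7}:6  {4,5,6,7}:4
  |U|=5: {0,1,2,3,7}:1  {1,2,3,6,7}:5  {2,3,5,6,7}:10  {3,4,5,6,7}:10
  |U|=6: {0,1,2,3,6,7}:6  {1,2,3,5,6,7}:15  {2,3,4,5,6,7}:20
  start at 0(q): 35
  start at 4(r): 21
sum over floor = 56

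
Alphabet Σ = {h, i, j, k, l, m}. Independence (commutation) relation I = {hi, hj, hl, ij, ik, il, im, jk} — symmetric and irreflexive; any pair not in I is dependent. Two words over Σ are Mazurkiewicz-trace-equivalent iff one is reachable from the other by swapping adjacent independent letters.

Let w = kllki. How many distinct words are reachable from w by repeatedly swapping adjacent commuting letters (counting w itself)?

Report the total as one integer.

5

0(k) covers ∅
1(l) covers 0:k
2(l) covers 1:l
3(k) covers 2:l
4(i) covers ∅
floor of heap: 0:k, 4:i
completions by unplaced set U, small U first (add the entries for U minus each lowest piece of U):
  |U|=1: {3}:1  {4}:1
  |U|=2: {2,3}:1  {3,4}:2
  |U|=3: {1,2,3}:1  {2,3,4}:3
  start at 0(k): 4
  start at 4(i): 1
sum over floor = 5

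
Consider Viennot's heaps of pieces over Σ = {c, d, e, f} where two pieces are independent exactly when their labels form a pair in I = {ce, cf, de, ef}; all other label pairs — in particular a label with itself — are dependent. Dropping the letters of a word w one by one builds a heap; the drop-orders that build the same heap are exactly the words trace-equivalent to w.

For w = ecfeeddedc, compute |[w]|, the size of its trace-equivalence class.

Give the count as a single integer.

0(e) covers ∅
1(c) covers ∅
2(f) covers ∅
3(e) covers 0:e
4(e) covers 3:e
5(d) covers 1:c, 2:f
6(d) covers 5:d
7(e) covers 4:e
8(d) covers 6:d
9(c) covers 8:d
floor of heap: 0:e, 1:c, 2:f
completions by unplaced set U, small U first (add the entries for U minus each lowest piece of U):
  |U|=1: {7}:1  {9}:1
  |U|=2: {4,7}:1  {7,9}:2  {8,9}:1
  |U|=3: {3,4,7}:1  {4,7,9}:3  {6,8,9}:1  {7,8,9}:3
  |U|=4: {0,3,4,7}:1  {3,4,7,9}:4  {4,7,8,9}:6  {5,6,8,9}:1  {6,7,8,9}:4
  |U|=5: {0,3,4,7,9}:5  {1,5,6,8,9}:1  {2,5,6,8,9}:1  {3,4,7,8,9}:10  {4,6,7,8,9}:10  {5,6,7,8,9}:5
  |U|=6: {0,3,4,7,8,9}:15  {1,2,5,6,8,9}:2  {1,5,6,7,8,9}:6  {2,5,6,7,8,9}:6  {3,4,6,7,8,9}:20  {4,5,6,7,8,9}:15
  |U|=7: {0,3,4,6,7,8,9}:35  {1,2,5,6,7,8,9}:14  {1,4,5,6,7,8,9}:21  {2,4,5,6,7,8,9}:21  {3,4,5,6,7,8,9}:35
  |U|=8: {0,3,4,5,6,7,8,9}:70  {1,2,4,5,6,7,8,9}:56  {1,3,4,5,6,7,8,9}:56  {2,3,4,5,6,7,8,9}:56
  start at 0(e): 168
  start at 1(c): 126
  start at 2(f): 126
sum over floor = 420

420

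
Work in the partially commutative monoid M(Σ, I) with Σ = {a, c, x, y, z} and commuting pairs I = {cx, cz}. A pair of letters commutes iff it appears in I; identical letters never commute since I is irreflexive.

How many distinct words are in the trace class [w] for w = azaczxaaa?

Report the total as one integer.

#0=a has no predecessor
#1=z depends on [0:a]
#2=a depends on [1:z]
#3=c depends on [2:a]
#4=z depends on [2:a]
#5=x depends on [4:z]
#6=a depends on [3:c, 5:x]
#7=a depends on [6:a]
#8=a depends on [7:a]
sources: [0:a]
N(rest) = Σ N(rest − s) over sources s of rest; N(one piece) = 1:
  size 1 → [8]=1
  size 2 → [7,8]=1
  size 3 → [6,7,8]=1
  size 4 → [3,6,7,8]=1  [5,6,7,8]=1
  size 5 → [3,5,6,7,8]=2  [4,5,6,7,8]=1
  size 6 → [3,4,5,6,7,8]=3
  size 7 → [2,3,4,5,6,7,8]=3
  first=0(a) contributes 3

3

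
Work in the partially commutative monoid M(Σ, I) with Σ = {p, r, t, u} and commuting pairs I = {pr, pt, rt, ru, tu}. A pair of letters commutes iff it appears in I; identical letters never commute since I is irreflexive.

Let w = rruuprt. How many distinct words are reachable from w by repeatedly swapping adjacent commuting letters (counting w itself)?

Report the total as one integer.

140

#0=r has no predecessor
#1=r depends on [0:r]
#2=u has no predecessor
#3=u depends on [2:u]
#4=p depends on [3:u]
#5=r depends on [1:r]
#6=t has no predecessor
sources: [0:r, 2:u, 6:t]
N(rest) = Σ N(rest − s) over sources s of rest; N(one piece) = 1:
  size 1 → [4]=1  [5]=1  [6]=1
  size 2 → [1,5]=1  [3,4]=1  [4,5]=2  [4,6]=2  [5,6]=2
  size 3 → [0,1,5]=1  [1,4,5]=3  [1,5,6]=3  [2,3,4]=1  [3,4,5]=3  [3,4,6]=3  [4,5,6]=6
  size 4 → [0,1,4,5]=4  [0,1,5,6]=4  [1,3,4,5]=6  [1,4,5,6]=12  [2,3,4,5]=4  [2,3,4,6]=4  [3,4,5,6]=12
  size 5 → [0,1,3,4,5]=10  [0,1,4,5,6]=20  [1,2,3,4,5]=10  [1,3,4,5,6]=30  [2,3,4,5,6]=20
  first=0(r) contributes 60
  first=2(u) contributes 60
  first=6(t) contributes 20
|[w]| = 140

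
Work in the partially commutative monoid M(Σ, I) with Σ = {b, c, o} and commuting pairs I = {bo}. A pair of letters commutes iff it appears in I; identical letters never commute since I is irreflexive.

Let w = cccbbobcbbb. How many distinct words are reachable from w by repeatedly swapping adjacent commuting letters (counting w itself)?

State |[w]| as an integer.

4

drop 0:c onto floor
drop 1:c onto {0:c}
drop 2:c onto {1:c}
drop 3:b onto {2:c}
drop 4:b onto {3:b}
drop 5:o onto {2:c}
drop 6:b onto {4:b}
drop 7:c onto {5:o, 6:b}
drop 8:b onto {7:c}
drop 9:b onto {8:b}
drop 10:b onto {9:b}
ground layer = {0:c}
drop-orders for the pieces not yet dropped (sum over which currently-grounded one goes next):
  1 to go: {10} 1
  2 to go: {9,10} 1
  3 to go: {8,9,10} 1
  4 to go: {7,8,9,10} 1
  5 to go: {5,7,8,9,10} 1  {6,7,8,9,10} 1
  6 to go: {4,6,7,8,9,10} 1  {5,6,7,8,9,10} 2
  7 to go: {3,4,6,7,8,9,10} 1  {4,5,6,7,8,9,10} 3
  8 to go: {3,4,5,6,7,8,9,10} 4
  9 to go: {2,3,4,5,6,7,8,9,10} 4
  if 0:c drops first: 4 orders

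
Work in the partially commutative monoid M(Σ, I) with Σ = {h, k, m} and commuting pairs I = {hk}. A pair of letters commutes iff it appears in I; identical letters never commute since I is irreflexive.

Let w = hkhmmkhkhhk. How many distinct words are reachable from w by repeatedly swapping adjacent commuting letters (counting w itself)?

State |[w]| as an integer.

0(h) covers ∅
1(k) covers ∅
2(h) covers 0:h
3(m) covers 1:k, 2:h
4(m) covers 3:m
5(k) covers 4:m
6(h) covers 4:m
7(k) covers 5:k
8(h) covers 6:h
9(h) covers 8:h
10(k) covers 7:k
floor of heap: 0:h, 1:k
completions by unplaced set U, small U first (add the entries for U minus each lowest piece of U):
  |U|=1: {9}:1  {10}:1
  |U|=2: {7,10}:1  {8,9}:1  {9,10}:2
  |U|=3: {5,7,10}:1  {6,8,9}:1  {7,9,10}:3  {8,9,10}:3
  |U|=4: {5,7,9,10}:4  {6,8,9,10}:4  {7,8,9,10}:6
  |U|=5: {5,7,8,9,10}:10  {6,7,8,9,10}:10
  |U|=6: {5,6,7,8,9,10}:20
  |U|=7: {4,5,6,7,8,9,10}:20
  |U|=8: {3,4,5,6,7,8,9,10}:20
  |U|=9: {1,3,4,5,6,7,8,9,10}:20  {2,3,4,5,6,7,8,9,10}:20
  start at 0(h): 40
  start at 1(k): 20
sum over floor = 60

60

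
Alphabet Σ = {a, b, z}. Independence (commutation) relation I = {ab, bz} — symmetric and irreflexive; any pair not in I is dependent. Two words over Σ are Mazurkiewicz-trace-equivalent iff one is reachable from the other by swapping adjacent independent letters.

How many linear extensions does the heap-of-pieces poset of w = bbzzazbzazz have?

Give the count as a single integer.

piece 0:b — minimal
piece 1:b rests on {0:b}
piece 2:z — minimal
piece 3:z rests on {2:z}
piece 4:a rests on {3:z}
piece 5:z rests on {4:a}
piece 6:b rests on {1:b}
piece 7:z rests on {5:z}
piece 8:a rests on {7:z}
piece 9:z rests on {8:a}
piece 10:z rests on {9:z}
minimal pieces: {0:b, 2:z}
ways to finish when only these pieces remain (= sum over removing one remaining piece with nothing left below it):
  1 left: {6}→1  {10}→1
  2 left: {1,6}→1  {6,10}→2  {9,10}→1
  3 left: {0,1,6}→1  {1,6,10}→3  {6,9,10}→3  {8,9,10}→1
  4 left: {0,1,6,10}→4  {1,6,9,10}→6  {6,8,9,10}→4  {7,8,9,10}→1
  5 left: {0,1,6,9,10}→10  {1,6,8,9,10}→10  {5,7,8,9,10}→1  {6,7,8,9,10}→5
  6 left: {0,1,6,8,9,10}→20  {1,6,7,8,9,10}→15  {4,5,7,8,9,10}→1  {5,6,7,8,9,10}→6
  7 left: {0,1,6,7,8,9,10}→35  {1,5,6,7,8,9,10}→21  {3,4,5,7,8,9,10}→1  {4,5,6,7,8,9,10}→7
  8 left: {0,1,5,6,7,8,9,10}→56  {1,4,5,6,7,8,9,10}→28  {2,3,4,5,7,8,9,10}→1  {3,4,5,6,7,8,9,10}→8
  9 left: {0,1,4,5,6,7,8,9,10}→84  {1,3,4,5,6,7,8,9,10}→36  {2,3,4,5,6,7,8,9,10}→9
  placing 0:b first → 45 extensions
  placing 2:z first → 120 extensions
total linear extensions = 165

165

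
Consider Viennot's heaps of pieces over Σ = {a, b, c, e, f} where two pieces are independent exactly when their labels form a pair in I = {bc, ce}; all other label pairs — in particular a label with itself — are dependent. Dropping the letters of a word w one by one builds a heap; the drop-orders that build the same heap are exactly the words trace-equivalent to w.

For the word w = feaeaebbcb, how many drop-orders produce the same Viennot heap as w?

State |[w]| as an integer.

drop 0:f onto floor
drop 1:e onto {0:f}
drop 2:a onto {1:e}
drop 3:e onto {2:a}
drop 4:a onto {3:e}
drop 5:e onto {4:a}
drop 6:b onto {5:e}
drop 7:b onto {6:b}
drop 8:c onto {4:a}
drop 9:b onto {7:b}
ground layer = {0:f}
drop-orders for the pieces not yet dropped (sum over which currently-grounded one goes next):
  1 to go: {8} 1  {9} 1
  2 to go: {7,9} 1  {8,9} 2
  3 to go: {6,7,9} 1  {7,8,9} 3
  4 to go: {5,6,7,9} 1  {6,7,8,9} 4
  5 to go: {5,6,7,8,9} 5
  6 to go: {4,5,6,7,8,9} 5
  7 to go: {3,4,5,6,7,8,9} 5
  8 to go: {2,3,4,5,6,7,8,9} 5
  if 0:f drops first: 5 orders

5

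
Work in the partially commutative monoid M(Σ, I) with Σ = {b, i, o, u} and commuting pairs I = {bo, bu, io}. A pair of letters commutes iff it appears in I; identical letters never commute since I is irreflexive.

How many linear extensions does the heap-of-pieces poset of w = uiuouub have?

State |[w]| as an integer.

0(u) covers ∅
1(i) covers 0:u
2(u) covers 1:i
3(o) covers 2:u
4(u) covers 3:o
5(u) covers 4:u
6(b) covers 1:i
floor of heap: 0:u
completions by unplaced set U, small U first (add the entries for U minus each lowest piece of U):
  |U|=1: {5}:1  {6}:1
  |U|=2: {4,5}:1  {5,6}:2
  |U|=3: {3,4,5}:1  {4,5,6}:3
  |U|=4: {2,3,4,5}:1  {3,4,5,6}:4
  |U|=5: {2,3,4,5,6}:5
  start at 0(u): 5

5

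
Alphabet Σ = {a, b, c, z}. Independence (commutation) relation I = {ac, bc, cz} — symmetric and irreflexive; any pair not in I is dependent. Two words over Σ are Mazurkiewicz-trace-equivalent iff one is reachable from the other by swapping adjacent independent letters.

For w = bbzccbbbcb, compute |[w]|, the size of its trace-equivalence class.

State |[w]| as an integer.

120

0(b) covers ∅
1(b) covers 0:b
2(z) covers 1:b
3(c) covers ∅
4(c) covers 3:c
5(b) covers 2:z
6(b) covers 5:b
7(b) covers 6:b
8(c) covers 4:c
9(b) covers 7:b
floor of heap: 0:b, 3:c
completions by unplaced set U, small U first (add the entries for U minus each lowest piece of U):
  |U|=1: {8}:1  {9}:1
  |U|=2: {4,8}:1  {7,9}:1  {8,9}:2
  |U|=3: {3,4,8}:1  {4,8,9}:3  {6,7,9}:1  {7,8,9}:3
  |U|=4: {3,4,8,9}:4  {4,7,8,9}:6  {5,6,7,9}:1  {6,7,8,9}:4
  |U|=5: {2,5,6,7,9}:1  {3,4,7,8,9}:10  {4,6,7,8,9}:10  {5,6,7,8,9}:5
  |U|=6: {1,2,5,6,7,9}:1  {2,5,6,7,8,9}:6  {3,4,6,7,8,9}:20  {4,5,6,7,8,9}:15
  |U|=7: {0,1,2,5,6,7,9}:1  {1,2,5,6,7,8,9}:7  {2,4,5,6,7,8,9}:21  {3,4,5,6,7,8,9}:35
  |U|=8: {0,1,2,5,6,7,8,9}:8  {1,2,4,5,6,7,8,9}:28  {2,3,4,5,6,7,8,9}:56
  start at 0(b): 84
  start at 3(c): 36
sum over floor = 120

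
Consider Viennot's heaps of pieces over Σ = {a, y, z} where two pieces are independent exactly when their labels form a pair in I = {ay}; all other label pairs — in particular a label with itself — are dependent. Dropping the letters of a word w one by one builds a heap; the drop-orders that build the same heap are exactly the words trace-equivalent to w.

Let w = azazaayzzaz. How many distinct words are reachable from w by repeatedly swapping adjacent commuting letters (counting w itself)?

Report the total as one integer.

piece 0:a — minimal
piece 1:z rests on {0:a}
piece 2:a rests on {1:z}
piece 3:z rests on {2:a}
piece 4:a rests on {3:z}
piece 5:a rests on {4:a}
piece 6:y rests on {3:z}
piece 7:z rests on {5:a, 6:y}
piece 8:z rests on {7:z}
piece 9:a rests on {8:z}
piece 10:z rests on {9:a}
minimal pieces: {0:a}
ways to finish when only these pieces remain (= sum over removing one remaining piece with nothing left below it):
  1 left: {10}→1
  2 left: {9,10}→1
  3 left: {8,9,10}→1
  4 left: {7,8,9,10}→1
  5 left: {5,7,8,9,10}→1  {6,7,8,9,10}→1
  6 left: {4,5,7,8,9,10}→1  {5,6,7,8,9,10}→2
  7 left: {4,5,6,7,8,9,10}→3
  8 left: {3,4,5,6,7,8,9,10}→3
  9 left: {2,3,4,5,6,7,8,9,10}→3
  placing 0:a first → 3 extensions

3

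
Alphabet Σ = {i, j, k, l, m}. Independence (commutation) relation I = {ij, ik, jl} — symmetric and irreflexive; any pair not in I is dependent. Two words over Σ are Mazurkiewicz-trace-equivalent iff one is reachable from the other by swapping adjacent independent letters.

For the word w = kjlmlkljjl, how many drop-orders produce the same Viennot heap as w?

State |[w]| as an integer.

12

drop 0:k onto floor
drop 1:j onto {0:k}
drop 2:l onto {0:k}
drop 3:m onto {1:j, 2:l}
drop 4:l onto {3:m}
drop 5:k onto {4:l}
drop 6:l onto {5:k}
drop 7:j onto {5:k}
drop 8:j onto {7:j}
drop 9:l onto {6:l}
ground layer = {0:k}
drop-orders for the pieces not yet dropped (sum over which currently-grounded one goes next):
  1 to go: {8} 1  {9} 1
  2 to go: {6,9} 1  {7,8} 1  {8,9} 2
  3 to go: {6,8,9} 3  {7,8,9} 3
  4 to go: {6,7,8,9} 6
  5 to go: {5,6,7,8,9} 6
  6 to go: {4,5,6,7,8,9} 6
  7 to go: {3,4,5,6,7,8,9} 6
  8 to go: {1,3,4,5,6,7,8,9} 6  {2,3,4,5,6,7,8,9} 6
  if 0:k drops first: 12 orders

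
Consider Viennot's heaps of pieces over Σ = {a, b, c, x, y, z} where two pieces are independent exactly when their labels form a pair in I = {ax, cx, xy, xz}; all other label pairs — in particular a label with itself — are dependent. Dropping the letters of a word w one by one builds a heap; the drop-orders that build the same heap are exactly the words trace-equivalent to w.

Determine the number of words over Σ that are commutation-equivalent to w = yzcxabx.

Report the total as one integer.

5

piece 0:y — minimal
piece 1:z rests on {0:y}
piece 2:c rests on {1:z}
piece 3:x — minimal
piece 4:a rests on {2:c}
piece 5:b rests on {3:x, 4:a}
piece 6:x rests on {5:b}
minimal pieces: {0:y, 3:x}
ways to finish when only these pieces remain (= sum over removing one remaining piece with nothing left below it):
  1 left: {6}→1
  2 left: {5,6}→1
  3 left: {3,5,6}→1  {4,5,6}→1
  4 left: {2,4,5,6}→1  {3,4,5,6}→2
  5 left: {1,2,4,5,6}→1  {2,3,4,5,6}→3
  placing 0:y first → 4 extensions
  placing 3:x first → 1 extensions
total linear extensions = 5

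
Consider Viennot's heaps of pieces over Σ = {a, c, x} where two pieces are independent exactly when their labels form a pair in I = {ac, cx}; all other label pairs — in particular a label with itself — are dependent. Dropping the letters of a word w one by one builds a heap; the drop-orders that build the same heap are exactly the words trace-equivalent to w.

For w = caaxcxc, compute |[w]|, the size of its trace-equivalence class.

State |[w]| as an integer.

35

0(c) covers ∅
1(a) covers ∅
2(a) covers 1:a
3(x) covers 2:a
4(c) covers 0:c
5(x) covers 3:x
6(c) covers 4:c
floor of heap: 0:c, 1:a
completions by unplaced set U, small U first (add the entries for U minus each lowest piece of U):
  |U|=1: {5}:1  {6}:1
  |U|=2: {3,5}:1  {4,6}:1  {5,6}:2
  |U|=3: {0,4,6}:1  {2,3,5}:1  {3,5,6}:3  {4,5,6}:3
  |U|=4: {0,4,5,6}:4  {1,2,3,5}:1  {2,3,5,6}:4  {3,4,5,6}:6
  |U|=5: {0,3,4,5,6}:10  {1,2,3,5,6}:5  {2,3,4,5,6}:10
  start at 0(c): 15
  start at 1(a): 20
sum over floor = 35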